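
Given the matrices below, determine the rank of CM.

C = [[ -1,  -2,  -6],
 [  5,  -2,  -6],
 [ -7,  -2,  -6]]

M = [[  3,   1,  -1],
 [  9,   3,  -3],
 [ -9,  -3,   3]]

First compute CM:
[[ 33,  11, -11],
 [ 51,  17, -17],
 [ 15,   5,  -5]]
Now row reduce the product.
R2 ← R2 − (17/11)·R1: [0, 0, 0]
R3 ← R3 − (5/11)·R1: [0, 0, 0]
1 nonzero row, so rank(CM) = 1.

1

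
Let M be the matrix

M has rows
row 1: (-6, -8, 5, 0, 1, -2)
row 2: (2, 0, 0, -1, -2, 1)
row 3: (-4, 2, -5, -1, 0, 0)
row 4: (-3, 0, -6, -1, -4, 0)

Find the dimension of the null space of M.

Row reduce to echelon form.
R2 ← R2 + (1/3)·R1: [0, -8/3, 5/3, -1, -5/3, 1/3]
R3 ← R3 − (2/3)·R1: [0, 22/3, -25/3, -1, -2/3, 4/3]
R4 ← R4 − (1/2)·R1: [0, 4, -17/2, -1, -9/2, 1]
R3 ← R3 + (11/4)·R2: [0, 0, -15/4, -15/4, -21/4, 9/4]
R4 ← R4 + (3/2)·R2: [0, 0, -6, -5/2, -7, 3/2]
R4 ← R4 − (8/5)·R3: [0, 0, 0, 7/2, 7/5, -21/10]
4 nonzero rows, so rank(M) = 4.
M has 6 columns; by rank–nullity, nullity = 6 − 4 = 2.

2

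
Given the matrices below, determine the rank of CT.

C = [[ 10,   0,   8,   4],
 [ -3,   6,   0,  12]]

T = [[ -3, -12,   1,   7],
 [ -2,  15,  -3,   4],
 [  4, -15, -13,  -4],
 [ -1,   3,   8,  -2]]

First compute CT:
[[ -2, -228, -62,  30],
 [-15, 162,  75, -21]]
Now row reduce the product.
R2 ← R2 − (15/2)·R1: [0, 1872, 540, -246]
2 nonzero rows, so rank(CT) = 2.

2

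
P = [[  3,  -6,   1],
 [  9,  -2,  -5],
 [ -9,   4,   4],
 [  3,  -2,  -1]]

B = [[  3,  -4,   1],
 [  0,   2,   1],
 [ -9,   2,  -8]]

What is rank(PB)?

First compute PB:
[[  0, -22, -11],
 [ 72, -50,  47],
 [-63,  52, -37],
 [ 18, -18,   9]]
Now row reduce the product.
Swap R1 ↔ R2
R3 ← R3 + (7/8)·R1: [0, 33/4, 33/8]
R4 ← R4 − (1/4)·R1: [0, -11/2, -11/4]
R3 ← R3 + (3/8)·R2: [0, 0, 0]
R4 ← R4 − (1/4)·R2: [0, 0, 0]
2 nonzero rows, so rank(PB) = 2.

2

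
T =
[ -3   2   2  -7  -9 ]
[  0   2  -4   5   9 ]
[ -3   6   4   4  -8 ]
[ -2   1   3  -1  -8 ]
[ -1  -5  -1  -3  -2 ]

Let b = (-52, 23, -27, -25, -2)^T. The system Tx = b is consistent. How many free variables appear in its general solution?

Row reduce the augmented matrix [T | b].
R3 ← R3 − R1: [0, 4, 2, 11, 1, 25]
R4 ← R4 − (2/3)·R1: [0, -1/3, 5/3, 11/3, -2, 29/3]
R5 ← R5 − (1/3)·R1: [0, -17/3, -5/3, -2/3, 1, 46/3]
R3 ← R3 − (2)·R2: [0, 0, 10, 1, -17, -21]
R4 ← R4 + (1/6)·R2: [0, 0, 1, 9/2, -1/2, 27/2]
R5 ← R5 + (17/6)·R2: [0, 0, -13, 27/2, 53/2, 161/2]
R4 ← R4 − (1/10)·R3: [0, 0, 0, 22/5, 6/5, 78/5]
R5 ← R5 + (13/10)·R3: [0, 0, 0, 74/5, 22/5, 266/5]
R5 ← R5 − (37/11)·R4: [0, 0, 0, 0, 4/11, 8/11]
The echelon form has 5 nonzero rows, and every pivot lies in the first 5 columns, so rank(T) = rank([T|b]) = 5.
The system is consistent.
Free variables = (unknowns) − (rank) = 5 − 5 = 0.

0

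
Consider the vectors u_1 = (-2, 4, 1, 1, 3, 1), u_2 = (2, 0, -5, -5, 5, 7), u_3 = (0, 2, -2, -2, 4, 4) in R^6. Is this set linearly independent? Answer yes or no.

Form the matrix with these vectors as rows and row reduce.
R2 ← R2 + R1: [0, 4, -4, -4, 8, 8]
R3 ← R3 − (1/2)·R2: [0, 0, 0, 0, 0, 0]
2 nonzero rows, so the 3 vectors span a space of dimension 2.
Since 2 < 3, the vectors are linearly dependent.

no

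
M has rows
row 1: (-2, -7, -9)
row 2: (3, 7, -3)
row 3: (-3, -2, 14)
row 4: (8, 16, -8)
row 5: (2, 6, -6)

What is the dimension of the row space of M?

3

Row reduce to echelon form.
R2 ← R2 + (3/2)·R1: [0, -7/2, -33/2]
R3 ← R3 − (3/2)·R1: [0, 17/2, 55/2]
R4 ← R4 + (4)·R1: [0, -12, -44]
R5 ← R5 + R1: [0, -1, -15]
R3 ← R3 + (17/7)·R2: [0, 0, -88/7]
R4 ← R4 − (24/7)·R2: [0, 0, 88/7]
R5 ← R5 − (2/7)·R2: [0, 0, -72/7]
R4 ← R4 + R3: [0, 0, 0]
R5 ← R5 − (9/11)·R3: [0, 0, 0]
Echelon form has 3 nonzero rows, so rank(M) = 3.
The row space has dimension equal to the rank: 3.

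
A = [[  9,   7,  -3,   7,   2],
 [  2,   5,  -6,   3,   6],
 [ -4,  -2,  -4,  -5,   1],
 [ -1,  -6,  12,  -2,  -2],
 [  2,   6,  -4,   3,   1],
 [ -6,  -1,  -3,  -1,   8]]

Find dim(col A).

5

Row reduce to echelon form.
R2 ← R2 − (2/9)·R1: [0, 31/9, -16/3, 13/9, 50/9]
R3 ← R3 + (4/9)·R1: [0, 10/9, -16/3, -17/9, 17/9]
R4 ← R4 + (1/9)·R1: [0, -47/9, 35/3, -11/9, -16/9]
R5 ← R5 − (2/9)·R1: [0, 40/9, -10/3, 13/9, 5/9]
R6 ← R6 + (2/3)·R1: [0, 11/3, -5, 11/3, 28/3]
R3 ← R3 − (10/31)·R2: [0, 0, -112/31, -73/31, 3/31]
R4 ← R4 + (47/31)·R2: [0, 0, 111/31, 30/31, 206/31]
R5 ← R5 − (40/31)·R2: [0, 0, 110/31, -13/31, -205/31]
R6 ← R6 − (33/31)·R2: [0, 0, 21/31, 66/31, 106/31]
R4 ← R4 + (111/112)·R3: [0, 0, 0, -153/112, 755/112]
R5 ← R5 + (55/56)·R3: [0, 0, 0, -153/56, -365/56]
R6 ← R6 + (3/16)·R3: [0, 0, 0, 27/16, 55/16]
R5 ← R5 − (2)·R4: [0, 0, 0, 0, -20]
R6 ← R6 + (21/17)·R4: [0, 0, 0, 0, 200/17]
R6 ← R6 + (10/17)·R5: [0, 0, 0, 0, 0]
Echelon form has 5 nonzero rows, so rank(A) = 5.
The column space has dimension equal to the rank: 5.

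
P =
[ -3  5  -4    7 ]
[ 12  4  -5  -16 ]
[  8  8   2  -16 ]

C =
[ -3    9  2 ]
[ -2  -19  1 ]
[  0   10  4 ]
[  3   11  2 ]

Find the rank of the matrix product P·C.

3

First compute PC:
[[ 20, -85,  -3],
 [-92, -194, -24],
 [-88, -236,   0]]
Now row reduce the product.
R2 ← R2 + (23/5)·R1: [0, -585, -189/5]
R3 ← R3 + (22/5)·R1: [0, -610, -66/5]
R3 ← R3 − (122/117)·R2: [0, 0, 1704/65]
3 nonzero rows, so rank(PC) = 3.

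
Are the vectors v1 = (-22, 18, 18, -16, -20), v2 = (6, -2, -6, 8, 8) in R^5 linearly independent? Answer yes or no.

yes

Form the matrix with these vectors as rows and row reduce.
R2 ← R2 + (3/11)·R1: [0, 32/11, -12/11, 40/11, 28/11]
2 nonzero rows, so the 2 vectors span a space of dimension 2.
Since 2 = 2, the vectors are linearly independent.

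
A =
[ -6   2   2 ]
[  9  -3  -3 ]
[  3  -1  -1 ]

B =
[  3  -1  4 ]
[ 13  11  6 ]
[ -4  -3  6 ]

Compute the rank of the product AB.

1

First compute AB:
[[  0,  22,   0],
 [  0, -33,   0],
 [  0, -11,   0]]
Now row reduce the product.
R2 ← R2 + (3/2)·R1: [0, 0, 0]
R3 ← R3 + (1/2)·R1: [0, 0, 0]
1 nonzero row, so rank(AB) = 1.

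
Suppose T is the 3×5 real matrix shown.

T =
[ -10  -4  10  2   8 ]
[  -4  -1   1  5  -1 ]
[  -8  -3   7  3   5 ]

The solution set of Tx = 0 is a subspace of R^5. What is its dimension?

3

Row reduce to echelon form.
R2 ← R2 − (2/5)·R1: [0, 3/5, -3, 21/5, -21/5]
R3 ← R3 − (4/5)·R1: [0, 1/5, -1, 7/5, -7/5]
R3 ← R3 − (1/3)·R2: [0, 0, 0, 0, 0]
2 nonzero rows, so rank(T) = 2.
T has 5 columns; by rank–nullity, nullity = 5 − 2 = 3.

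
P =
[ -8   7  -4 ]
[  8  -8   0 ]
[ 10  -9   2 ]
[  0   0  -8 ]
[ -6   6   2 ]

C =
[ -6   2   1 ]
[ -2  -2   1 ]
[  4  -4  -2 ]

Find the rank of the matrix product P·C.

3

First compute PC:
[[ 18, -14,   7],
 [-32,  32,   0],
 [-34,  30,  -3],
 [-32,  32,  16],
 [ 32, -32,  -4]]
Now row reduce the product.
R2 ← R2 + (16/9)·R1: [0, 64/9, 112/9]
R3 ← R3 + (17/9)·R1: [0, 32/9, 92/9]
R4 ← R4 + (16/9)·R1: [0, 64/9, 256/9]
R5 ← R5 − (16/9)·R1: [0, -64/9, -148/9]
R3 ← R3 − (1/2)·R2: [0, 0, 4]
R4 ← R4 − R2: [0, 0, 16]
R5 ← R5 + R2: [0, 0, -4]
R4 ← R4 − (4)·R3: [0, 0, 0]
R5 ← R5 + R3: [0, 0, 0]
3 nonzero rows, so rank(PC) = 3.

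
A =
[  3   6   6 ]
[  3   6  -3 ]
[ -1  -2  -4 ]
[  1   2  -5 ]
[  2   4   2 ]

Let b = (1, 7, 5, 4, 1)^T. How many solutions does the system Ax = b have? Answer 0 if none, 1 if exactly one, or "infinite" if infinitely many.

Row reduce the augmented matrix [A | b].
R2 ← R2 − R1: [0, 0, -9, 6]
R3 ← R3 + (1/3)·R1: [0, 0, -2, 16/3]
R4 ← R4 − (1/3)·R1: [0, 0, -7, 11/3]
R5 ← R5 − (2/3)·R1: [0, 0, -2, 1/3]
R3 ← R3 − (2/9)·R2: [0, 0, 0, 4]
R4 ← R4 − (7/9)·R2: [0, 0, 0, -1]
R5 ← R5 − (2/9)·R2: [0, 0, 0, -1]
R4 ← R4 + (1/4)·R3: [0, 0, 0, 0]
R5 ← R5 + (1/4)·R3: [0, 0, 0, 0]
The echelon form has 3 nonzero rows; the last pivot sits in the augmented column, so rank(A) = 2 but rank([A|b]) = 3.
Since the ranks differ, the system is inconsistent.
It has no solutions.

0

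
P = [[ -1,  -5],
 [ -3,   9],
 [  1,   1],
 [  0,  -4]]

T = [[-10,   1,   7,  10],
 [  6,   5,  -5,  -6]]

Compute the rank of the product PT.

First compute PT:
[[-20, -26,  18,  20],
 [ 84,  42, -66, -84],
 [ -4,   6,   2,   4],
 [-24, -20,  20,  24]]
Now row reduce the product.
R2 ← R2 + (21/5)·R1: [0, -336/5, 48/5, 0]
R3 ← R3 − (1/5)·R1: [0, 56/5, -8/5, 0]
R4 ← R4 − (6/5)·R1: [0, 56/5, -8/5, 0]
R3 ← R3 + (1/6)·R2: [0, 0, 0, 0]
R4 ← R4 + (1/6)·R2: [0, 0, 0, 0]
2 nonzero rows, so rank(PT) = 2.

2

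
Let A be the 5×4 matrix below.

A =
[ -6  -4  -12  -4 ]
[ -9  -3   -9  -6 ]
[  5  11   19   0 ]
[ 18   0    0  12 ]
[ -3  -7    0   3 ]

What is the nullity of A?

1

Row reduce to echelon form.
R2 ← R2 − (3/2)·R1: [0, 3, 9, 0]
R3 ← R3 + (5/6)·R1: [0, 23/3, 9, -10/3]
R4 ← R4 + (3)·R1: [0, -12, -36, 0]
R5 ← R5 − (1/2)·R1: [0, -5, 6, 5]
R3 ← R3 − (23/9)·R2: [0, 0, -14, -10/3]
R4 ← R4 + (4)·R2: [0, 0, 0, 0]
R5 ← R5 + (5/3)·R2: [0, 0, 21, 5]
R5 ← R5 + (3/2)·R3: [0, 0, 0, 0]
3 nonzero rows, so rank(A) = 3.
A has 4 columns; by rank–nullity, nullity = 4 − 3 = 1.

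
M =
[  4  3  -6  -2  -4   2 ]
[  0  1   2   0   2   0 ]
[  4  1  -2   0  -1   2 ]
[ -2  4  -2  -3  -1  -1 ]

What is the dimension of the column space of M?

Row reduce to echelon form.
R3 ← R3 − R1: [0, -2, 4, 2, 3, 0]
R4 ← R4 + (1/2)·R1: [0, 11/2, -5, -4, -3, 0]
R3 ← R3 + (2)·R2: [0, 0, 8, 2, 7, 0]
R4 ← R4 − (11/2)·R2: [0, 0, -16, -4, -14, 0]
R4 ← R4 + (2)·R3: [0, 0, 0, 0, 0, 0]
Echelon form has 3 nonzero rows, so rank(M) = 3.
The column space has dimension equal to the rank: 3.

3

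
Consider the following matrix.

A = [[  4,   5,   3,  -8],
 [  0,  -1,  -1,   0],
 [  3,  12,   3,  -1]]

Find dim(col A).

Row reduce to echelon form.
R3 ← R3 − (3/4)·R1: [0, 33/4, 3/4, 5]
R3 ← R3 + (33/4)·R2: [0, 0, -15/2, 5]
Echelon form has 3 nonzero rows, so rank(A) = 3.
The column space has dimension equal to the rank: 3.

3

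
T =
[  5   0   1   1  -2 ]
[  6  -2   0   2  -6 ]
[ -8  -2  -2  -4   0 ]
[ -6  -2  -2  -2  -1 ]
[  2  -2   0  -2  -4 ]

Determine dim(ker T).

Row reduce to echelon form.
R2 ← R2 − (6/5)·R1: [0, -2, -6/5, 4/5, -18/5]
R3 ← R3 + (8/5)·R1: [0, -2, -2/5, -12/5, -16/5]
R4 ← R4 + (6/5)·R1: [0, -2, -4/5, -4/5, -17/5]
R5 ← R5 − (2/5)·R1: [0, -2, -2/5, -12/5, -16/5]
R3 ← R3 − R2: [0, 0, 4/5, -16/5, 2/5]
R4 ← R4 − R2: [0, 0, 2/5, -8/5, 1/5]
R5 ← R5 − R2: [0, 0, 4/5, -16/5, 2/5]
R4 ← R4 − (1/2)·R3: [0, 0, 0, 0, 0]
R5 ← R5 − R3: [0, 0, 0, 0, 0]
3 nonzero rows, so rank(T) = 3.
T has 5 columns; by rank–nullity, nullity = 5 − 3 = 2.

2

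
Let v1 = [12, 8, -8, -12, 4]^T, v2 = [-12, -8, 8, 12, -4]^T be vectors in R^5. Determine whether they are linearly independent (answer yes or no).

no

Form the matrix with these vectors as rows and row reduce.
R2 ← R2 + R1: [0, 0, 0, 0, 0]
1 nonzero row, so the 2 vectors span a space of dimension 1.
Since 1 < 2, the vectors are linearly dependent.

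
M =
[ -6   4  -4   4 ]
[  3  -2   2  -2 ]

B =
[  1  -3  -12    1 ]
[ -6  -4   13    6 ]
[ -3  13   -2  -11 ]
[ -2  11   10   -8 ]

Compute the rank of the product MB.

1

First compute MB:
[[-26,  -6, 172,  30],
 [ 13,   3, -86, -15]]
Now row reduce the product.
R2 ← R2 + (1/2)·R1: [0, 0, 0, 0]
1 nonzero row, so rank(MB) = 1.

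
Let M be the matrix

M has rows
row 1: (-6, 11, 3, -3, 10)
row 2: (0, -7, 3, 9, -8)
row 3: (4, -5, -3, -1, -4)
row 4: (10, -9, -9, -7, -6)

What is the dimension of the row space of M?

Row reduce to echelon form.
R3 ← R3 + (2/3)·R1: [0, 7/3, -1, -3, 8/3]
R4 ← R4 + (5/3)·R1: [0, 28/3, -4, -12, 32/3]
R3 ← R3 + (1/3)·R2: [0, 0, 0, 0, 0]
R4 ← R4 + (4/3)·R2: [0, 0, 0, 0, 0]
Echelon form has 2 nonzero rows, so rank(M) = 2.
The row space has dimension equal to the rank: 2.

2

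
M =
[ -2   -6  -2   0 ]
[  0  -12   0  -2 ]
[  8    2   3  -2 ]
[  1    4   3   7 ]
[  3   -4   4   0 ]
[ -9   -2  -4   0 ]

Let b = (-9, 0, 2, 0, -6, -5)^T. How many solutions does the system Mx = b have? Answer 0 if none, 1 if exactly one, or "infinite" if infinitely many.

Row reduce the augmented matrix [M | b].
R3 ← R3 + (4)·R1: [0, -22, -5, -2, -34]
R4 ← R4 + (1/2)·R1: [0, 1, 2, 7, -9/2]
R5 ← R5 + (3/2)·R1: [0, -13, 1, 0, -39/2]
R6 ← R6 − (9/2)·R1: [0, 25, 5, 0, 71/2]
R3 ← R3 − (11/6)·R2: [0, 0, -5, 5/3, -34]
R4 ← R4 + (1/12)·R2: [0, 0, 2, 41/6, -9/2]
R5 ← R5 − (13/12)·R2: [0, 0, 1, 13/6, -39/2]
R6 ← R6 + (25/12)·R2: [0, 0, 5, -25/6, 71/2]
R4 ← R4 + (2/5)·R3: [0, 0, 0, 15/2, -181/10]
R5 ← R5 + (1/5)·R3: [0, 0, 0, 5/2, -263/10]
R6 ← R6 + R3: [0, 0, 0, -5/2, 3/2]
R5 ← R5 − (1/3)·R4: [0, 0, 0, 0, -304/15]
R6 ← R6 + (1/3)·R4: [0, 0, 0, 0, -68/15]
R6 ← R6 − (17/76)·R5: [0, 0, 0, 0, 0]
The echelon form has 5 nonzero rows; the last pivot sits in the augmented column, so rank(M) = 4 but rank([M|b]) = 5.
Since the ranks differ, the system is inconsistent.
It has no solutions.

0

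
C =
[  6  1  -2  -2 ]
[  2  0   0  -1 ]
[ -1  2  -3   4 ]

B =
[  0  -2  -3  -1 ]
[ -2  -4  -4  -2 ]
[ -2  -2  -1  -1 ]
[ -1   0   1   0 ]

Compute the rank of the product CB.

2

First compute CB:
[[  4, -12, -22,  -6],
 [  1,  -4,  -7,  -2],
 [ -2,   0,   2,   0]]
Now row reduce the product.
R2 ← R2 − (1/4)·R1: [0, -1, -3/2, -1/2]
R3 ← R3 + (1/2)·R1: [0, -6, -9, -3]
R3 ← R3 − (6)·R2: [0, 0, 0, 0]
2 nonzero rows, so rank(CB) = 2.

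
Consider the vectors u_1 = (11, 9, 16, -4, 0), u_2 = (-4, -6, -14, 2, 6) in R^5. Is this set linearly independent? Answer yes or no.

Form the matrix with these vectors as rows and row reduce.
R2 ← R2 + (4/11)·R1: [0, -30/11, -90/11, 6/11, 6]
2 nonzero rows, so the 2 vectors span a space of dimension 2.
Since 2 = 2, the vectors are linearly independent.

yes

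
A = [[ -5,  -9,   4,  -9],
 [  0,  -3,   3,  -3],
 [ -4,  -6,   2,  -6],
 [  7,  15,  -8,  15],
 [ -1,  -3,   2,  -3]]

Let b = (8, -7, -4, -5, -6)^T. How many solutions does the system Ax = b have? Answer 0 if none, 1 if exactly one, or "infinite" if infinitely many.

Row reduce the augmented matrix [A | b].
R3 ← R3 − (4/5)·R1: [0, 6/5, -6/5, 6/5, -52/5]
R4 ← R4 + (7/5)·R1: [0, 12/5, -12/5, 12/5, 31/5]
R5 ← R5 − (1/5)·R1: [0, -6/5, 6/5, -6/5, -38/5]
R3 ← R3 + (2/5)·R2: [0, 0, 0, 0, -66/5]
R4 ← R4 + (4/5)·R2: [0, 0, 0, 0, 3/5]
R5 ← R5 − (2/5)·R2: [0, 0, 0, 0, -24/5]
R4 ← R4 + (1/22)·R3: [0, 0, 0, 0, 0]
R5 ← R5 − (4/11)·R3: [0, 0, 0, 0, 0]
The echelon form has 3 nonzero rows; the last pivot sits in the augmented column, so rank(A) = 2 but rank([A|b]) = 3.
Since the ranks differ, the system is inconsistent.
It has no solutions.

0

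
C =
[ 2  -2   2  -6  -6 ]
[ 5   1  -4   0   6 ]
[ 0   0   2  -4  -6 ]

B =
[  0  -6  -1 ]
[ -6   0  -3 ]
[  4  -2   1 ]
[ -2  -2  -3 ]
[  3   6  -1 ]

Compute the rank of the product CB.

3

First compute CB:
[[ 14, -40,  30],
 [ -4,  14, -18],
 [ -2, -32,  20]]
Now row reduce the product.
R2 ← R2 + (2/7)·R1: [0, 18/7, -66/7]
R3 ← R3 + (1/7)·R1: [0, -264/7, 170/7]
R3 ← R3 + (44/3)·R2: [0, 0, -114]
3 nonzero rows, so rank(CB) = 3.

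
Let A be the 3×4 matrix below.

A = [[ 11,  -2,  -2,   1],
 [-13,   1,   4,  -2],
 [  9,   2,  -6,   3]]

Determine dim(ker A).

2

Row reduce to echelon form.
R2 ← R2 + (13/11)·R1: [0, -15/11, 18/11, -9/11]
R3 ← R3 − (9/11)·R1: [0, 40/11, -48/11, 24/11]
R3 ← R3 + (8/3)·R2: [0, 0, 0, 0]
2 nonzero rows, so rank(A) = 2.
A has 4 columns; by rank–nullity, nullity = 4 − 2 = 2.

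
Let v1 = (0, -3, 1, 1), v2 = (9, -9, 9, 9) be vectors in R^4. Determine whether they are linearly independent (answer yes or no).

Form the matrix with these vectors as rows and row reduce.
Swap R1 ↔ R2
2 nonzero rows, so the 2 vectors span a space of dimension 2.
Since 2 = 2, the vectors are linearly independent.

yes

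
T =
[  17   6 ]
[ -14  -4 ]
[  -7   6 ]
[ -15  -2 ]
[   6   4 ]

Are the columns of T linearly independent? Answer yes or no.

Row reduce T to echelon form.
R2 ← R2 + (14/17)·R1: [0, 16/17]
R3 ← R3 + (7/17)·R1: [0, 144/17]
R4 ← R4 + (15/17)·R1: [0, 56/17]
R5 ← R5 − (6/17)·R1: [0, 32/17]
R3 ← R3 − (9)·R2: [0, 0]
R4 ← R4 − (7/2)·R2: [0, 0]
R5 ← R5 − (2)·R2: [0, 0]
2 pivots among 2 columns.
Every column is a pivot column, so the columns are linearly independent.

yes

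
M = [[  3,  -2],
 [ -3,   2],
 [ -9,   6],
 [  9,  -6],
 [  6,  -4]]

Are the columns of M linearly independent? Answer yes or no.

Row reduce M to echelon form.
R2 ← R2 + R1: [0, 0]
R3 ← R3 + (3)·R1: [0, 0]
R4 ← R4 − (3)·R1: [0, 0]
R5 ← R5 − (2)·R1: [0, 0]
1 pivot among 2 columns.
Only 1 < 2 pivot columns, so the columns are linearly dependent.

no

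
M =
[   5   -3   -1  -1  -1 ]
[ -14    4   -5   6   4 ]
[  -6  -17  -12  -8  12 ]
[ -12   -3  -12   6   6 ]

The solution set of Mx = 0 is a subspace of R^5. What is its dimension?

2

Row reduce to echelon form.
R2 ← R2 + (14/5)·R1: [0, -22/5, -39/5, 16/5, 6/5]
R3 ← R3 + (6/5)·R1: [0, -103/5, -66/5, -46/5, 54/5]
R4 ← R4 + (12/5)·R1: [0, -51/5, -72/5, 18/5, 18/5]
R3 ← R3 − (103/22)·R2: [0, 0, 513/22, -266/11, 57/11]
R4 ← R4 − (51/22)·R2: [0, 0, 81/22, -42/11, 9/11]
R4 ← R4 − (3/19)·R3: [0, 0, 0, 0, 0]
3 nonzero rows, so rank(M) = 3.
M has 5 columns; by rank–nullity, nullity = 5 − 3 = 2.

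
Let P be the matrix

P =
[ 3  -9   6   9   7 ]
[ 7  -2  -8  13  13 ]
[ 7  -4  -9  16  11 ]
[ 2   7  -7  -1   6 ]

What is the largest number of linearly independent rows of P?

4

Row reduce to echelon form.
R2 ← R2 − (7/3)·R1: [0, 19, -22, -8, -10/3]
R3 ← R3 − (7/3)·R1: [0, 17, -23, -5, -16/3]
R4 ← R4 − (2/3)·R1: [0, 13, -11, -7, 4/3]
R3 ← R3 − (17/19)·R2: [0, 0, -63/19, 41/19, -134/57]
R4 ← R4 − (13/19)·R2: [0, 0, 77/19, -29/19, 206/57]
R4 ← R4 + (11/9)·R3: [0, 0, 0, 10/9, 20/27]
Echelon form has 4 nonzero rows, so rank(P) = 4.
The rank gives the maximum number of linearly independent rows: 4.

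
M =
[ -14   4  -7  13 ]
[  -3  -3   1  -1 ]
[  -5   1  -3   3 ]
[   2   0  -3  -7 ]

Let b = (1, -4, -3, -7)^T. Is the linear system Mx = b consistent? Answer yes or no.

Row reduce the augmented matrix [M | b].
R2 ← R2 − (3/14)·R1: [0, -27/7, 5/2, -53/14, -59/14]
R3 ← R3 − (5/14)·R1: [0, -3/7, -1/2, -23/14, -47/14]
R4 ← R4 + (1/7)·R1: [0, 4/7, -4, -36/7, -48/7]
R3 ← R3 − (1/9)·R2: [0, 0, -7/9, -11/9, -26/9]
R4 ← R4 + (4/27)·R2: [0, 0, -98/27, -154/27, -202/27]
R4 ← R4 − (14/3)·R3: [0, 0, 0, 0, 6]
The echelon form has 4 nonzero rows; the last pivot sits in the augmented column, so rank(M) = 3 but rank([M|b]) = 4.
Since the ranks differ, the system is inconsistent.

no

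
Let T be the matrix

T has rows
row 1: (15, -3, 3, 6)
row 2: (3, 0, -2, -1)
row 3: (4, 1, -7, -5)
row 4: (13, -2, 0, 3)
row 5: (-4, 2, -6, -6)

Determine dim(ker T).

Row reduce to echelon form.
R2 ← R2 − (1/5)·R1: [0, 3/5, -13/5, -11/5]
R3 ← R3 − (4/15)·R1: [0, 9/5, -39/5, -33/5]
R4 ← R4 − (13/15)·R1: [0, 3/5, -13/5, -11/5]
R5 ← R5 + (4/15)·R1: [0, 6/5, -26/5, -22/5]
R3 ← R3 − (3)·R2: [0, 0, 0, 0]
R4 ← R4 − R2: [0, 0, 0, 0]
R5 ← R5 − (2)·R2: [0, 0, 0, 0]
2 nonzero rows, so rank(T) = 2.
T has 4 columns; by rank–nullity, nullity = 4 − 2 = 2.

2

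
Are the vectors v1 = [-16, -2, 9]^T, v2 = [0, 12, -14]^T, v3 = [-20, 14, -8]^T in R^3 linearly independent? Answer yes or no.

no

Form the matrix with these vectors as rows and row reduce.
R3 ← R3 − (5/4)·R1: [0, 33/2, -77/4]
R3 ← R3 − (11/8)·R2: [0, 0, 0]
2 nonzero rows, so the 3 vectors span a space of dimension 2.
Since 2 < 3, the vectors are linearly dependent.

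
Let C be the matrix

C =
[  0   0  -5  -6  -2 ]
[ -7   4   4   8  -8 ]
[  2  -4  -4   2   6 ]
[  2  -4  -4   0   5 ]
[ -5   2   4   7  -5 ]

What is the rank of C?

Row reduce to echelon form.
Swap R1 ↔ R2
R3 ← R3 + (2/7)·R1: [0, -20/7, -20/7, 30/7, 26/7]
R4 ← R4 + (2/7)·R1: [0, -20/7, -20/7, 16/7, 19/7]
R5 ← R5 − (5/7)·R1: [0, -6/7, 8/7, 9/7, 5/7]
Swap R2 ↔ R3
R4 ← R4 − R2: [0, 0, 0, -2, -1]
R5 ← R5 − (3/10)·R2: [0, 0, 2, 0, -2/5]
R5 ← R5 + (2/5)·R3: [0, 0, 0, -12/5, -6/5]
R5 ← R5 − (6/5)·R4: [0, 0, 0, 0, 0]
Echelon form has 4 nonzero rows, so rank(C) = 4.

4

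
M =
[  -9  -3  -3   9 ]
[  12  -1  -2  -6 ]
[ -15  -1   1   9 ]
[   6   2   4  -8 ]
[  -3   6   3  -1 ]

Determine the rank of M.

3

Row reduce to echelon form.
R2 ← R2 + (4/3)·R1: [0, -5, -6, 6]
R3 ← R3 − (5/3)·R1: [0, 4, 6, -6]
R4 ← R4 + (2/3)·R1: [0, 0, 2, -2]
R5 ← R5 − (1/3)·R1: [0, 7, 4, -4]
R3 ← R3 + (4/5)·R2: [0, 0, 6/5, -6/5]
R5 ← R5 + (7/5)·R2: [0, 0, -22/5, 22/5]
R4 ← R4 − (5/3)·R3: [0, 0, 0, 0]
R5 ← R5 + (11/3)·R3: [0, 0, 0, 0]
Echelon form has 3 nonzero rows, so rank(M) = 3.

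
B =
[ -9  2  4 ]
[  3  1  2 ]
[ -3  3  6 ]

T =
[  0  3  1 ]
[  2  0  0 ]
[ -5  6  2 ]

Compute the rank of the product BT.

2

First compute BT:
[[-16,  -3,  -1],
 [ -8,  21,   7],
 [-24,  27,   9]]
Now row reduce the product.
R2 ← R2 − (1/2)·R1: [0, 45/2, 15/2]
R3 ← R3 − (3/2)·R1: [0, 63/2, 21/2]
R3 ← R3 − (7/5)·R2: [0, 0, 0]
2 nonzero rows, so rank(BT) = 2.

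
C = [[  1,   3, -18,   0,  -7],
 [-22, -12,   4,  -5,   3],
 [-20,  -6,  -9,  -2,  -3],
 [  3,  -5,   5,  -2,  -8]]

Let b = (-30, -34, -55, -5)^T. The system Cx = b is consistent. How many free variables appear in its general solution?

1

Row reduce the augmented matrix [C | b].
R2 ← R2 + (22)·R1: [0, 54, -392, -5, -151, -694]
R3 ← R3 + (20)·R1: [0, 54, -369, -2, -143, -655]
R4 ← R4 − (3)·R1: [0, -14, 59, -2, 13, 85]
R3 ← R3 − R2: [0, 0, 23, 3, 8, 39]
R4 ← R4 + (7/27)·R2: [0, 0, -1151/27, -89/27, -706/27, -2563/27]
R4 ← R4 + (1151/621)·R3: [0, 0, 0, 1406/621, -7030/621, -14060/621]
The echelon form has 4 nonzero rows, and every pivot lies in the first 5 columns, so rank(C) = rank([C|b]) = 4.
The system is consistent.
Free variables = (unknowns) − (rank) = 5 − 4 = 1.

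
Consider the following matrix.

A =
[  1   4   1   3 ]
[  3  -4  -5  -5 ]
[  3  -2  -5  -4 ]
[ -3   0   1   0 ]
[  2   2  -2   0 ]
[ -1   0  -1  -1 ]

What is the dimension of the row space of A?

Row reduce to echelon form.
R2 ← R2 − (3)·R1: [0, -16, -8, -14]
R3 ← R3 − (3)·R1: [0, -14, -8, -13]
R4 ← R4 + (3)·R1: [0, 12, 4, 9]
R5 ← R5 − (2)·R1: [0, -6, -4, -6]
R6 ← R6 + R1: [0, 4, 0, 2]
R3 ← R3 − (7/8)·R2: [0, 0, -1, -3/4]
R4 ← R4 + (3/4)·R2: [0, 0, -2, -3/2]
R5 ← R5 − (3/8)·R2: [0, 0, -1, -3/4]
R6 ← R6 + (1/4)·R2: [0, 0, -2, -3/2]
R4 ← R4 − (2)·R3: [0, 0, 0, 0]
R5 ← R5 − R3: [0, 0, 0, 0]
R6 ← R6 − (2)·R3: [0, 0, 0, 0]
Echelon form has 3 nonzero rows, so rank(A) = 3.
The row space has dimension equal to the rank: 3.

3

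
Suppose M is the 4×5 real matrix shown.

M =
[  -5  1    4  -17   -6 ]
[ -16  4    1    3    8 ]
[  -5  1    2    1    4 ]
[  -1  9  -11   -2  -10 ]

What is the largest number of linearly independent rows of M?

Row reduce to echelon form.
R2 ← R2 − (16/5)·R1: [0, 4/5, -59/5, 287/5, 136/5]
R3 ← R3 − R1: [0, 0, -2, 18, 10]
R4 ← R4 − (1/5)·R1: [0, 44/5, -59/5, 7/5, -44/5]
R4 ← R4 − (11)·R2: [0, 0, 118, -630, -308]
R4 ← R4 + (59)·R3: [0, 0, 0, 432, 282]
Echelon form has 4 nonzero rows, so rank(M) = 4.
The rank gives the maximum number of linearly independent rows: 4.

4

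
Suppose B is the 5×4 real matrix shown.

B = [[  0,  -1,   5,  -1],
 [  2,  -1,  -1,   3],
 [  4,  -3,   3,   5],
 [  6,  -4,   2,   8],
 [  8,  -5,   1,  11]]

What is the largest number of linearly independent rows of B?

Row reduce to echelon form.
Swap R1 ↔ R2
R3 ← R3 − (2)·R1: [0, -1, 5, -1]
R4 ← R4 − (3)·R1: [0, -1, 5, -1]
R5 ← R5 − (4)·R1: [0, -1, 5, -1]
R3 ← R3 − R2: [0, 0, 0, 0]
R4 ← R4 − R2: [0, 0, 0, 0]
R5 ← R5 − R2: [0, 0, 0, 0]
Echelon form has 2 nonzero rows, so rank(B) = 2.
The rank gives the maximum number of linearly independent rows: 2.

2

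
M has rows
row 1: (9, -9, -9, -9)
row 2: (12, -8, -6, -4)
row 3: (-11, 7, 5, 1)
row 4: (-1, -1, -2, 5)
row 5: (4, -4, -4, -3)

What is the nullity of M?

Row reduce to echelon form.
R2 ← R2 − (4/3)·R1: [0, 4, 6, 8]
R3 ← R3 + (11/9)·R1: [0, -4, -6, -10]
R4 ← R4 + (1/9)·R1: [0, -2, -3, 4]
R5 ← R5 − (4/9)·R1: [0, 0, 0, 1]
R3 ← R3 + R2: [0, 0, 0, -2]
R4 ← R4 + (1/2)·R2: [0, 0, 0, 8]
R4 ← R4 + (4)·R3: [0, 0, 0, 0]
R5 ← R5 + (1/2)·R3: [0, 0, 0, 0]
3 nonzero rows, so rank(M) = 3.
M has 4 columns; by rank–nullity, nullity = 4 − 3 = 1.

1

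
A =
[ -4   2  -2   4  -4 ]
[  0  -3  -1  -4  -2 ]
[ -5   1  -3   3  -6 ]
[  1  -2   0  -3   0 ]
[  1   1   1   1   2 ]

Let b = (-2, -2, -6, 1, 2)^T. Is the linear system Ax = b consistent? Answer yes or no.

no

Row reduce the augmented matrix [A | b].
R3 ← R3 − (5/4)·R1: [0, -3/2, -1/2, -2, -1, -7/2]
R4 ← R4 + (1/4)·R1: [0, -3/2, -1/2, -2, -1, 1/2]
R5 ← R5 + (1/4)·R1: [0, 3/2, 1/2, 2, 1, 3/2]
R3 ← R3 − (1/2)·R2: [0, 0, 0, 0, 0, -5/2]
R4 ← R4 − (1/2)·R2: [0, 0, 0, 0, 0, 3/2]
R5 ← R5 + (1/2)·R2: [0, 0, 0, 0, 0, 1/2]
R4 ← R4 + (3/5)·R3: [0, 0, 0, 0, 0, 0]
R5 ← R5 + (1/5)·R3: [0, 0, 0, 0, 0, 0]
The echelon form has 3 nonzero rows; the last pivot sits in the augmented column, so rank(A) = 2 but rank([A|b]) = 3.
Since the ranks differ, the system is inconsistent.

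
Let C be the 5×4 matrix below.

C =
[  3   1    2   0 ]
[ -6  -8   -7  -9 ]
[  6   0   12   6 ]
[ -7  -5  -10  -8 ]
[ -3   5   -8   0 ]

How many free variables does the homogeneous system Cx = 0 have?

Row reduce to echelon form.
R2 ← R2 + (2)·R1: [0, -6, -3, -9]
R3 ← R3 − (2)·R1: [0, -2, 8, 6]
R4 ← R4 + (7/3)·R1: [0, -8/3, -16/3, -8]
R5 ← R5 + R1: [0, 6, -6, 0]
R3 ← R3 − (1/3)·R2: [0, 0, 9, 9]
R4 ← R4 − (4/9)·R2: [0, 0, -4, -4]
R5 ← R5 + R2: [0, 0, -9, -9]
R4 ← R4 + (4/9)·R3: [0, 0, 0, 0]
R5 ← R5 + R3: [0, 0, 0, 0]
3 nonzero rows, so rank(C) = 3.
C has 4 columns; by rank–nullity, nullity = 4 − 3 = 1.

1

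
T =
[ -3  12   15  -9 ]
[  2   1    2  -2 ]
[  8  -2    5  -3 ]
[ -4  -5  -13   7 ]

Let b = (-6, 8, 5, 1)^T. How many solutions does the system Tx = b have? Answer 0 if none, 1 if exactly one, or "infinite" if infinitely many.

Row reduce the augmented matrix [T | b].
R2 ← R2 + (2/3)·R1: [0, 9, 12, -8, 4]
R3 ← R3 + (8/3)·R1: [0, 30, 45, -27, -11]
R4 ← R4 − (4/3)·R1: [0, -21, -33, 19, 9]
R3 ← R3 − (10/3)·R2: [0, 0, 5, -1/3, -73/3]
R4 ← R4 + (7/3)·R2: [0, 0, -5, 1/3, 55/3]
R4 ← R4 + R3: [0, 0, 0, 0, -6]
The echelon form has 4 nonzero rows; the last pivot sits in the augmented column, so rank(T) = 3 but rank([T|b]) = 4.
Since the ranks differ, the system is inconsistent.
It has no solutions.

0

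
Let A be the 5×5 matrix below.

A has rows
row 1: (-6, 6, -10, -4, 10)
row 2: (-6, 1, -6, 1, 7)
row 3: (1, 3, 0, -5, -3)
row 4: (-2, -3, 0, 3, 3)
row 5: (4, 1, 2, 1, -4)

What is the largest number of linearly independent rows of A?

Row reduce to echelon form.
R2 ← R2 − R1: [0, -5, 4, 5, -3]
R3 ← R3 + (1/6)·R1: [0, 4, -5/3, -17/3, -4/3]
R4 ← R4 − (1/3)·R1: [0, -5, 10/3, 13/3, -1/3]
R5 ← R5 + (2/3)·R1: [0, 5, -14/3, -5/3, 8/3]
R3 ← R3 + (4/5)·R2: [0, 0, 23/15, -5/3, -56/15]
R4 ← R4 − R2: [0, 0, -2/3, -2/3, 8/3]
R5 ← R5 + R2: [0, 0, -2/3, 10/3, -1/3]
R4 ← R4 + (10/23)·R3: [0, 0, 0, -32/23, 24/23]
R5 ← R5 + (10/23)·R3: [0, 0, 0, 60/23, -45/23]
R5 ← R5 + (15/8)·R4: [0, 0, 0, 0, 0]
Echelon form has 4 nonzero rows, so rank(A) = 4.
The rank gives the maximum number of linearly independent rows: 4.

4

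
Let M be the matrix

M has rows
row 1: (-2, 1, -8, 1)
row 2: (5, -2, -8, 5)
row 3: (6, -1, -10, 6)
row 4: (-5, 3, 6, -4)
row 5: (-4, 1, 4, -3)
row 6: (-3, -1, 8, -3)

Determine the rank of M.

Row reduce to echelon form.
R2 ← R2 + (5/2)·R1: [0, 1/2, -28, 15/2]
R3 ← R3 + (3)·R1: [0, 2, -34, 9]
R4 ← R4 − (5/2)·R1: [0, 1/2, 26, -13/2]
R5 ← R5 − (2)·R1: [0, -1, 20, -5]
R6 ← R6 − (3/2)·R1: [0, -5/2, 20, -9/2]
R3 ← R3 − (4)·R2: [0, 0, 78, -21]
R4 ← R4 − R2: [0, 0, 54, -14]
R5 ← R5 + (2)·R2: [0, 0, -36, 10]
R6 ← R6 + (5)·R2: [0, 0, -120, 33]
R4 ← R4 − (9/13)·R3: [0, 0, 0, 7/13]
R5 ← R5 + (6/13)·R3: [0, 0, 0, 4/13]
R6 ← R6 + (20/13)·R3: [0, 0, 0, 9/13]
R5 ← R5 − (4/7)·R4: [0, 0, 0, 0]
R6 ← R6 − (9/7)·R4: [0, 0, 0, 0]
Echelon form has 4 nonzero rows, so rank(M) = 4.

4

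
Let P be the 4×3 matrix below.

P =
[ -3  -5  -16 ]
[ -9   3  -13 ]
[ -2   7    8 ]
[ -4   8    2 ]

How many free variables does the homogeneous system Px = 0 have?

Row reduce to echelon form.
R2 ← R2 − (3)·R1: [0, 18, 35]
R3 ← R3 − (2/3)·R1: [0, 31/3, 56/3]
R4 ← R4 − (4/3)·R1: [0, 44/3, 70/3]
R3 ← R3 − (31/54)·R2: [0, 0, -77/54]
R4 ← R4 − (22/27)·R2: [0, 0, -140/27]
R4 ← R4 − (40/11)·R3: [0, 0, 0]
3 nonzero rows, so rank(P) = 3.
P has 3 columns; by rank–nullity, nullity = 3 − 3 = 0.

0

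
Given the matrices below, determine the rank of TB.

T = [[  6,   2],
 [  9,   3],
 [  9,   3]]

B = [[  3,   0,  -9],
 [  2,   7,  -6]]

First compute TB:
[[ 22,  14, -66],
 [ 33,  21, -99],
 [ 33,  21, -99]]
Now row reduce the product.
R2 ← R2 − (3/2)·R1: [0, 0, 0]
R3 ← R3 − (3/2)·R1: [0, 0, 0]
1 nonzero row, so rank(TB) = 1.

1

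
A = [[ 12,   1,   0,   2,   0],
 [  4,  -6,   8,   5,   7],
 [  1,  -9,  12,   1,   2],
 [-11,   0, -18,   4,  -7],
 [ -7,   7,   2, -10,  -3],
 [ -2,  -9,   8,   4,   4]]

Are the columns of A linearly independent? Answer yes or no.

no

Row reduce A to echelon form.
R2 ← R2 − (1/3)·R1: [0, -19/3, 8, 13/3, 7]
R3 ← R3 − (1/12)·R1: [0, -109/12, 12, 5/6, 2]
R4 ← R4 + (11/12)·R1: [0, 11/12, -18, 35/6, -7]
R5 ← R5 + (7/12)·R1: [0, 91/12, 2, -53/6, -3]
R6 ← R6 + (1/6)·R1: [0, -53/6, 8, 13/3, 4]
R3 ← R3 − (109/76)·R2: [0, 0, 10/19, -409/76, -611/76]
R4 ← R4 + (11/76)·R2: [0, 0, -320/19, 491/76, -455/76]
R5 ← R5 + (91/76)·R2: [0, 0, 220/19, -277/76, 409/76]
R6 ← R6 − (53/38)·R2: [0, 0, -60/19, -65/38, -219/38]
R4 ← R4 + (32)·R3: [0, 0, 0, -663/4, -1053/4]
R5 ← R5 − (22)·R3: [0, 0, 0, 459/4, 729/4]
R6 ← R6 + (6)·R3: [0, 0, 0, -34, -54]
R5 ← R5 + (9/13)·R4: [0, 0, 0, 0, 0]
R6 ← R6 − (8/39)·R4: [0, 0, 0, 0, 0]
4 pivots among 5 columns.
Only 4 < 5 pivot columns, so the columns are linearly dependent.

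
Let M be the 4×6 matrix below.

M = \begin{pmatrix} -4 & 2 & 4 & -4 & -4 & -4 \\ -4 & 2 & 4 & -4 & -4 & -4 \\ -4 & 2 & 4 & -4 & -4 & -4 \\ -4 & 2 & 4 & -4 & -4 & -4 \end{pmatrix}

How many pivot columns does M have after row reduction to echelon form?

1

Row reduce to echelon form.
R2 ← R2 − R1: [0, 0, 0, 0, 0, 0]
R3 ← R3 − R1: [0, 0, 0, 0, 0, 0]
R4 ← R4 − R1: [0, 0, 0, 0, 0, 0]
Echelon form has 1 nonzero row, so rank(M) = 1.
Each nonzero row contributes one pivot column: 1 pivot columns.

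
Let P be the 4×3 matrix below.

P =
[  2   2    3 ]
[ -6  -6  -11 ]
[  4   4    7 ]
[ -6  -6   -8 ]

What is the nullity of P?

Row reduce to echelon form.
R2 ← R2 + (3)·R1: [0, 0, -2]
R3 ← R3 − (2)·R1: [0, 0, 1]
R4 ← R4 + (3)·R1: [0, 0, 1]
R3 ← R3 + (1/2)·R2: [0, 0, 0]
R4 ← R4 + (1/2)·R2: [0, 0, 0]
2 nonzero rows, so rank(P) = 2.
P has 3 columns; by rank–nullity, nullity = 3 − 2 = 1.

1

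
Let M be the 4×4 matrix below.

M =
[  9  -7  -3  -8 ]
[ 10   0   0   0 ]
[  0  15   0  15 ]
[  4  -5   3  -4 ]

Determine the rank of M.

Row reduce to echelon form.
R2 ← R2 − (10/9)·R1: [0, 70/9, 10/3, 80/9]
R4 ← R4 − (4/9)·R1: [0, -17/9, 13/3, -4/9]
R3 ← R3 − (27/14)·R2: [0, 0, -45/7, -15/7]
R4 ← R4 + (17/70)·R2: [0, 0, 36/7, 12/7]
R4 ← R4 + (4/5)·R3: [0, 0, 0, 0]
Echelon form has 3 nonzero rows, so rank(M) = 3.

3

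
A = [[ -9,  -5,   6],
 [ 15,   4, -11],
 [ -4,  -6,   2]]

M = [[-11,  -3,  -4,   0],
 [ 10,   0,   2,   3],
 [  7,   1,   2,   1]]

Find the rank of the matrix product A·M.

First compute AM:
[[ 91,  33,  38,  -9],
 [-202, -56, -74,   1],
 [ -2,  14,   8, -16]]
Now row reduce the product.
R2 ← R2 + (202/91)·R1: [0, 1570/91, 942/91, -1727/91]
R3 ← R3 + (2/91)·R1: [0, 1340/91, 804/91, -1474/91]
R3 ← R3 − (134/157)·R2: [0, 0, 0, 0]
2 nonzero rows, so rank(AM) = 2.

2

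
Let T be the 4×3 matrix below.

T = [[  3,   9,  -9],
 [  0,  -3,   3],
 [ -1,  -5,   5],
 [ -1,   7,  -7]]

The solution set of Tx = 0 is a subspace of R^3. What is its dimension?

1

Row reduce to echelon form.
R3 ← R3 + (1/3)·R1: [0, -2, 2]
R4 ← R4 + (1/3)·R1: [0, 10, -10]
R3 ← R3 − (2/3)·R2: [0, 0, 0]
R4 ← R4 + (10/3)·R2: [0, 0, 0]
2 nonzero rows, so rank(T) = 2.
T has 3 columns; by rank–nullity, nullity = 3 − 2 = 1.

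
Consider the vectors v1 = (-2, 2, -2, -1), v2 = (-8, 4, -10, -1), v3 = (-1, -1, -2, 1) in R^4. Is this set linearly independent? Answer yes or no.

no

Form the matrix with these vectors as rows and row reduce.
R2 ← R2 − (4)·R1: [0, -4, -2, 3]
R3 ← R3 − (1/2)·R1: [0, -2, -1, 3/2]
R3 ← R3 − (1/2)·R2: [0, 0, 0, 0]
2 nonzero rows, so the 3 vectors span a space of dimension 2.
Since 2 < 3, the vectors are linearly dependent.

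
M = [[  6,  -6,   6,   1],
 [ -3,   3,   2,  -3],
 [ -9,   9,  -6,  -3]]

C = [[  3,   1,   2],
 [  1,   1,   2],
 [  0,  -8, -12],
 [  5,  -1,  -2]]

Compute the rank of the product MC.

First compute MC:
[[ 17, -49, -74],
 [-21, -13, -18],
 [-33,  51,  78]]
Now row reduce the product.
R2 ← R2 + (21/17)·R1: [0, -1250/17, -1860/17]
R3 ← R3 + (33/17)·R1: [0, -750/17, -1116/17]
R3 ← R3 − (3/5)·R2: [0, 0, 0]
2 nonzero rows, so rank(MC) = 2.

2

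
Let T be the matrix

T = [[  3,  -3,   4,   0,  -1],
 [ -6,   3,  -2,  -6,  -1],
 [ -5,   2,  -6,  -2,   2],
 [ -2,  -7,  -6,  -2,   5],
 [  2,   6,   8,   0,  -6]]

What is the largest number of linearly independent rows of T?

3

Row reduce to echelon form.
R2 ← R2 + (2)·R1: [0, -3, 6, -6, -3]
R3 ← R3 + (5/3)·R1: [0, -3, 2/3, -2, 1/3]
R4 ← R4 + (2/3)·R1: [0, -9, -10/3, -2, 13/3]
R5 ← R5 − (2/3)·R1: [0, 8, 16/3, 0, -16/3]
R3 ← R3 − R2: [0, 0, -16/3, 4, 10/3]
R4 ← R4 − (3)·R2: [0, 0, -64/3, 16, 40/3]
R5 ← R5 + (8/3)·R2: [0, 0, 64/3, -16, -40/3]
R4 ← R4 − (4)·R3: [0, 0, 0, 0, 0]
R5 ← R5 + (4)·R3: [0, 0, 0, 0, 0]
Echelon form has 3 nonzero rows, so rank(T) = 3.
The rank gives the maximum number of linearly independent rows: 3.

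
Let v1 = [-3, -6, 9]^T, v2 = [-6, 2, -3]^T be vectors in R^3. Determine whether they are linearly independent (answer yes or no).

Form the matrix with these vectors as rows and row reduce.
R2 ← R2 − (2)·R1: [0, 14, -21]
2 nonzero rows, so the 2 vectors span a space of dimension 2.
Since 2 = 2, the vectors are linearly independent.

yes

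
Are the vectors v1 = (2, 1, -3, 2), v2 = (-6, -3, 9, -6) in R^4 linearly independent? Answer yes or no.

Form the matrix with these vectors as rows and row reduce.
R2 ← R2 + (3)·R1: [0, 0, 0, 0]
1 nonzero row, so the 2 vectors span a space of dimension 1.
Since 1 < 2, the vectors are linearly dependent.

no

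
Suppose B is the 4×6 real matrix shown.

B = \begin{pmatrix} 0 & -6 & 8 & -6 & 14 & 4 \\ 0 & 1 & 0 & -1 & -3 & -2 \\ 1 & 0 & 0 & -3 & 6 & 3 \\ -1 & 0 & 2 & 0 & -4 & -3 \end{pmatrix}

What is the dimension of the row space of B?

Row reduce to echelon form.
Swap R1 ↔ R3
R4 ← R4 + R1: [0, 0, 2, -3, 2, 0]
R3 ← R3 + (6)·R2: [0, 0, 8, -12, -4, -8]
R4 ← R4 − (1/4)·R3: [0, 0, 0, 0, 3, 2]
Echelon form has 4 nonzero rows, so rank(B) = 4.
The row space has dimension equal to the rank: 4.

4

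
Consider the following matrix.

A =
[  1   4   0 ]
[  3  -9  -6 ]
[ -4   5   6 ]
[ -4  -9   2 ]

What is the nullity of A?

Row reduce to echelon form.
R2 ← R2 − (3)·R1: [0, -21, -6]
R3 ← R3 + (4)·R1: [0, 21, 6]
R4 ← R4 + (4)·R1: [0, 7, 2]
R3 ← R3 + R2: [0, 0, 0]
R4 ← R4 + (1/3)·R2: [0, 0, 0]
2 nonzero rows, so rank(A) = 2.
A has 3 columns; by rank–nullity, nullity = 3 − 2 = 1.

1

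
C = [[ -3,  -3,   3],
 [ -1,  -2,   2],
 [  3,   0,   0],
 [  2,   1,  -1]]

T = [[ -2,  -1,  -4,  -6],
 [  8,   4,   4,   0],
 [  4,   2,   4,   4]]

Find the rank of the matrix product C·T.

2

First compute CT:
[[ -6,  -3,  12,  30],
 [ -6,  -3,   4,  14],
 [ -6,  -3, -12, -18],
 [  0,   0,  -8, -16]]
Now row reduce the product.
R2 ← R2 − R1: [0, 0, -8, -16]
R3 ← R3 − R1: [0, 0, -24, -48]
R3 ← R3 − (3)·R2: [0, 0, 0, 0]
R4 ← R4 − R2: [0, 0, 0, 0]
2 nonzero rows, so rank(CT) = 2.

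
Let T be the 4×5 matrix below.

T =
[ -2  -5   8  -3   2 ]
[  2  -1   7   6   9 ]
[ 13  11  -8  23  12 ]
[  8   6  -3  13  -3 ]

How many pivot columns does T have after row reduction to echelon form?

Row reduce to echelon form.
R2 ← R2 + R1: [0, -6, 15, 3, 11]
R3 ← R3 + (13/2)·R1: [0, -43/2, 44, 7/2, 25]
R4 ← R4 + (4)·R1: [0, -14, 29, 1, 5]
R3 ← R3 − (43/12)·R2: [0, 0, -39/4, -29/4, -173/12]
R4 ← R4 − (7/3)·R2: [0, 0, -6, -6, -62/3]
R4 ← R4 − (8/13)·R3: [0, 0, 0, -20/13, -460/39]
Echelon form has 4 nonzero rows, so rank(T) = 4.
Each nonzero row contributes one pivot column: 4 pivot columns.

4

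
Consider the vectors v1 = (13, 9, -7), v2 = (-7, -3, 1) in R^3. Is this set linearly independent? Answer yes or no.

yes

Form the matrix with these vectors as rows and row reduce.
R2 ← R2 + (7/13)·R1: [0, 24/13, -36/13]
2 nonzero rows, so the 2 vectors span a space of dimension 2.
Since 2 = 2, the vectors are linearly independent.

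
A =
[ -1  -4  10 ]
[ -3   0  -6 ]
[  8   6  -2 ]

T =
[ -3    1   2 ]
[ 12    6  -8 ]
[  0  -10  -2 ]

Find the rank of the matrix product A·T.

2

First compute AT:
[[-45, -125,  10],
 [  9,  57,   6],
 [ 48,  64, -28]]
Now row reduce the product.
R2 ← R2 + (1/5)·R1: [0, 32, 8]
R3 ← R3 + (16/15)·R1: [0, -208/3, -52/3]
R3 ← R3 + (13/6)·R2: [0, 0, 0]
2 nonzero rows, so rank(AT) = 2.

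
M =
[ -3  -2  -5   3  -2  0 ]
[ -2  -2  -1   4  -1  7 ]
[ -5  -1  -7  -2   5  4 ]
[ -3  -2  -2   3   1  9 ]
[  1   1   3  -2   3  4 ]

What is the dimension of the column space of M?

3

Row reduce to echelon form.
R2 ← R2 − (2/3)·R1: [0, -2/3, 7/3, 2, 1/3, 7]
R3 ← R3 − (5/3)·R1: [0, 7/3, 4/3, -7, 25/3, 4]
R4 ← R4 − R1: [0, 0, 3, 0, 3, 9]
R5 ← R5 + (1/3)·R1: [0, 1/3, 4/3, -1, 7/3, 4]
R3 ← R3 + (7/2)·R2: [0, 0, 19/2, 0, 19/2, 57/2]
R5 ← R5 + (1/2)·R2: [0, 0, 5/2, 0, 5/2, 15/2]
R4 ← R4 − (6/19)·R3: [0, 0, 0, 0, 0, 0]
R5 ← R5 − (5/19)·R3: [0, 0, 0, 0, 0, 0]
Echelon form has 3 nonzero rows, so rank(M) = 3.
The column space has dimension equal to the rank: 3.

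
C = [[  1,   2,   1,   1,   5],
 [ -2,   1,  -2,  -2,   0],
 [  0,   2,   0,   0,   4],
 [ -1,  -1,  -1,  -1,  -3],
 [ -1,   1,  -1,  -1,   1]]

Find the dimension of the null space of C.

3

Row reduce to echelon form.
R2 ← R2 + (2)·R1: [0, 5, 0, 0, 10]
R4 ← R4 + R1: [0, 1, 0, 0, 2]
R5 ← R5 + R1: [0, 3, 0, 0, 6]
R3 ← R3 − (2/5)·R2: [0, 0, 0, 0, 0]
R4 ← R4 − (1/5)·R2: [0, 0, 0, 0, 0]
R5 ← R5 − (3/5)·R2: [0, 0, 0, 0, 0]
2 nonzero rows, so rank(C) = 2.
C has 5 columns; by rank–nullity, nullity = 5 − 2 = 3.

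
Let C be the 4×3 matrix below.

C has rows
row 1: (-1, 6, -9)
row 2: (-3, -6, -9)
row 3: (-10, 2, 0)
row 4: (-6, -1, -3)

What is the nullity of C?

0

Row reduce to echelon form.
R2 ← R2 − (3)·R1: [0, -24, 18]
R3 ← R3 − (10)·R1: [0, -58, 90]
R4 ← R4 − (6)·R1: [0, -37, 51]
R3 ← R3 − (29/12)·R2: [0, 0, 93/2]
R4 ← R4 − (37/24)·R2: [0, 0, 93/4]
R4 ← R4 − (1/2)·R3: [0, 0, 0]
3 nonzero rows, so rank(C) = 3.
C has 3 columns; by rank–nullity, nullity = 3 − 3 = 0.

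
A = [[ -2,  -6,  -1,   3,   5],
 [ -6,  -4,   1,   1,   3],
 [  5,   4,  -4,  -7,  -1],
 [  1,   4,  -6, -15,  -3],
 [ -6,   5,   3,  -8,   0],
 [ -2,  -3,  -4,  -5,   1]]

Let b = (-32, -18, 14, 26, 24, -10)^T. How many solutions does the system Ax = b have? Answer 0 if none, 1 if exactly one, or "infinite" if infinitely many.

Row reduce the augmented matrix [A | b].
R2 ← R2 − (3)·R1: [0, 14, 4, -8, -12, 78]
R3 ← R3 + (5/2)·R1: [0, -11, -13/2, 1/2, 23/2, -66]
R4 ← R4 + (1/2)·R1: [0, 1, -13/2, -27/2, -1/2, 10]
R5 ← R5 − (3)·R1: [0, 23, 6, -17, -15, 120]
R6 ← R6 − R1: [0, 3, -3, -8, -4, 22]
R3 ← R3 + (11/14)·R2: [0, 0, -47/14, -81/14, 29/14, -33/7]
R4 ← R4 − (1/14)·R2: [0, 0, -95/14, -181/14, 5/14, 31/7]
R5 ← R5 − (23/14)·R2: [0, 0, -4/7, -27/7, 33/7, -57/7]
R6 ← R6 − (3/14)·R2: [0, 0, -27/7, -44/7, -10/7, 37/7]
R4 ← R4 − (95/47)·R3: [0, 0, 0, -58/47, -180/47, 656/47]
R5 ← R5 − (8/47)·R3: [0, 0, 0, -135/47, 205/47, -345/47]
R6 ← R6 − (54/47)·R3: [0, 0, 0, 17/47, -179/47, 503/47]
R5 ← R5 − (135/58)·R4: [0, 0, 0, 0, 385/29, -1155/29]
R6 ← R6 + (17/58)·R4: [0, 0, 0, 0, -143/29, 429/29]
R6 ← R6 + (13/35)·R5: [0, 0, 0, 0, 0, 0]
The echelon form has 5 nonzero rows, and every pivot lies in the first 5 columns, so rank(A) = rank([A|b]) = 5.
The system is consistent.
rank = 5 = number of unknowns, so the solution is unique.

1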